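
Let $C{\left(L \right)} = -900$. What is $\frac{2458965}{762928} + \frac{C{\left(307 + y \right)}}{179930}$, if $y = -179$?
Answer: $\frac{44175493725}{13727363504} \approx 3.2181$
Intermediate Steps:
$\frac{2458965}{762928} + \frac{C{\left(307 + y \right)}}{179930} = \frac{2458965}{762928} - \frac{900}{179930} = 2458965 \cdot \frac{1}{762928} - \frac{90}{17993} = \frac{2458965}{762928} - \frac{90}{17993} = \frac{44175493725}{13727363504}$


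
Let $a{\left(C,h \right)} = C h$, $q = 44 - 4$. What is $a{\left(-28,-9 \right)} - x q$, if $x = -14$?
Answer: $812$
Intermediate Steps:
$q = 40$ ($q = 44 - 4 = 40$)
$a{\left(-28,-9 \right)} - x q = \left(-28\right) \left(-9\right) - \left(-14\right) 40 = 252 - -560 = 252 + 560 = 812$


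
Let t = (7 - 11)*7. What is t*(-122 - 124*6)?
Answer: 24248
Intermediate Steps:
t = -28 (t = -4*7 = -28)
t*(-122 - 124*6) = -28*(-122 - 124*6) = -28*(-122 - 744) = -28*(-866) = 24248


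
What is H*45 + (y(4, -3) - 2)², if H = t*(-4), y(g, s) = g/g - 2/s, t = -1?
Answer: 1621/9 ≈ 180.11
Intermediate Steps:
y(g, s) = 1 - 2/s
H = 4 (H = -1*(-4) = 4)
H*45 + (y(4, -3) - 2)² = 4*45 + ((-2 - 3)/(-3) - 2)² = 180 + (-⅓*(-5) - 2)² = 180 + (5/3 - 2)² = 180 + (-⅓)² = 180 + ⅑ = 1621/9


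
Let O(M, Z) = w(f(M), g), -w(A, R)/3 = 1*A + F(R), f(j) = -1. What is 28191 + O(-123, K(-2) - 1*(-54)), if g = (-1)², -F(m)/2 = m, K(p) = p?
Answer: 28200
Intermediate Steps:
F(m) = -2*m
g = 1
w(A, R) = -3*A + 6*R (w(A, R) = -3*(1*A - 2*R) = -3*(A - 2*R) = -3*A + 6*R)
O(M, Z) = 9 (O(M, Z) = -3*(-1) + 6*1 = 3 + 6 = 9)
28191 + O(-123, K(-2) - 1*(-54)) = 28191 + 9 = 28200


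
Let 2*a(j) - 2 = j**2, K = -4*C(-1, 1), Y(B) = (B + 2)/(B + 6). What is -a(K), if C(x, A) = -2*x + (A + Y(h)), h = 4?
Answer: -2617/25 ≈ -104.68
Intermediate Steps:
Y(B) = (2 + B)/(6 + B)
C(x, A) = 3/5 + A - 2*x (C(x, A) = -2*x + (A + (2 + 4)/(6 + 4)) = -2*x + (A + 6/10) = -2*x + (A + (1/10)*6) = -2*x + (A + 3/5) = -2*x + (3/5 + A) = 3/5 + A - 2*x)
K = -72/5 (K = -4*(3/5 + 1 - 2*(-1)) = -4*(3/5 + 1 + 2) = -4*18/5 = -72/5 ≈ -14.400)
a(j) = 1 + j**2/2
-a(K) = -(1 + (-72/5)**2/2) = -(1 + (1/2)*(5184/25)) = -(1 + 2592/25) = -1*2617/25 = -2617/25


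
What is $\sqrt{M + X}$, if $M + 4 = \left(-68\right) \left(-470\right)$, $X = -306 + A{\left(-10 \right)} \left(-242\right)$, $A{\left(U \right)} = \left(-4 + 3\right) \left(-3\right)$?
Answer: $6 \sqrt{859} \approx 175.85$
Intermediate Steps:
$A{\left(U \right)} = 3$ ($A{\left(U \right)} = \left(-1\right) \left(-3\right) = 3$)
$X = -1032$ ($X = -306 + 3 \left(-242\right) = -306 - 726 = -1032$)
$M = 31956$ ($M = -4 - -31960 = -4 + 31960 = 31956$)
$\sqrt{M + X} = \sqrt{31956 - 1032} = \sqrt{30924} = 6 \sqrt{859}$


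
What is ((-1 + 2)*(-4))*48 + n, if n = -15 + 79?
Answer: -128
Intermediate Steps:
n = 64
((-1 + 2)*(-4))*48 + n = ((-1 + 2)*(-4))*48 + 64 = (1*(-4))*48 + 64 = -4*48 + 64 = -192 + 64 = -128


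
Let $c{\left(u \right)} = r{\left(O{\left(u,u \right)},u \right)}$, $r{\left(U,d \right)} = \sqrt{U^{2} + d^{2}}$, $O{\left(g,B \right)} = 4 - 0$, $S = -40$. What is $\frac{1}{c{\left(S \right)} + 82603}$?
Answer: $\frac{82603}{6823253993} - \frac{4 \sqrt{101}}{6823253993} \approx 1.21 \cdot 10^{-5}$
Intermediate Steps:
$O{\left(g,B \right)} = 4$ ($O{\left(g,B \right)} = 4 + 0 = 4$)
$c{\left(u \right)} = \sqrt{16 + u^{2}}$ ($c{\left(u \right)} = \sqrt{4^{2} + u^{2}} = \sqrt{16 + u^{2}}$)
$\frac{1}{c{\left(S \right)} + 82603} = \frac{1}{\sqrt{16 + \left(-40\right)^{2}} + 82603} = \frac{1}{\sqrt{16 + 1600} + 82603} = \frac{1}{\sqrt{1616} + 82603} = \frac{1}{4 \sqrt{101} + 82603} = \frac{1}{82603 + 4 \sqrt{101}}$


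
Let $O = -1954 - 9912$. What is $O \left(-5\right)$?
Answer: $59330$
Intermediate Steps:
$O = -11866$ ($O = -1954 - 9912 = -11866$)
$O \left(-5\right) = \left(-11866\right) \left(-5\right) = 59330$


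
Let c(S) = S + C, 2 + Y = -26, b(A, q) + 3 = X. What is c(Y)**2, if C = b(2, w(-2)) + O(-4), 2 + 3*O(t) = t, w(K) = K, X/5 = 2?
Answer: 529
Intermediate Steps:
X = 10 (X = 5*2 = 10)
b(A, q) = 7 (b(A, q) = -3 + 10 = 7)
O(t) = -2/3 + t/3
C = 5 (C = 7 + (-2/3 + (1/3)*(-4)) = 7 + (-2/3 - 4/3) = 7 - 2 = 5)
Y = -28 (Y = -2 - 26 = -28)
c(S) = 5 + S (c(S) = S + 5 = 5 + S)
c(Y)**2 = (5 - 28)**2 = (-23)**2 = 529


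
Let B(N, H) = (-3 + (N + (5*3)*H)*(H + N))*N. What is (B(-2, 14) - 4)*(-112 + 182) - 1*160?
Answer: -349460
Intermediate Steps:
B(N, H) = N*(-3 + (H + N)*(N + 15*H)) (B(N, H) = (-3 + (N + 15*H)*(H + N))*N = (-3 + (H + N)*(N + 15*H))*N = N*(-3 + (H + N)*(N + 15*H)))
(B(-2, 14) - 4)*(-112 + 182) - 1*160 = (-2*(-3 + (-2)² + 15*14² + 16*14*(-2)) - 4)*(-112 + 182) - 1*160 = (-2*(-3 + 4 + 15*196 - 448) - 4)*70 - 160 = (-2*(-3 + 4 + 2940 - 448) - 4)*70 - 160 = (-2*2493 - 4)*70 - 160 = (-4986 - 4)*70 - 160 = -4990*70 - 160 = -349300 - 160 = -349460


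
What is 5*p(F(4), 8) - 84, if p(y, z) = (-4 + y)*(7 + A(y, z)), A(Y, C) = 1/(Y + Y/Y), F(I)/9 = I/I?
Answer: 187/2 ≈ 93.500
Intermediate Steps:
F(I) = 9 (F(I) = 9*(I/I) = 9*1 = 9)
A(Y, C) = 1/(1 + Y) (A(Y, C) = 1/(Y + 1) = 1/(1 + Y))
p(y, z) = (-4 + y)*(7 + 1/(1 + y))
5*p(F(4), 8) - 84 = 5*((-32 - 20*9 + 7*9**2)/(1 + 9)) - 84 = 5*((-32 - 180 + 7*81)/10) - 84 = 5*((-32 - 180 + 567)/10) - 84 = 5*((1/10)*355) - 84 = 5*(71/2) - 84 = 355/2 - 84 = 187/2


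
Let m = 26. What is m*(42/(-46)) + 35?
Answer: 259/23 ≈ 11.261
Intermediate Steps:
m*(42/(-46)) + 35 = 26*(42/(-46)) + 35 = 26*(42*(-1/46)) + 35 = 26*(-21/23) + 35 = -546/23 + 35 = 259/23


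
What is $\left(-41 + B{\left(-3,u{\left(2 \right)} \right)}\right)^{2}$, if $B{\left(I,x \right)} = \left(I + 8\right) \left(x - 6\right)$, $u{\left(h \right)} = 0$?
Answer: $5041$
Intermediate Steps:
$B{\left(I,x \right)} = \left(-6 + x\right) \left(8 + I\right)$ ($B{\left(I,x \right)} = \left(8 + I\right) \left(-6 + x\right) = \left(-6 + x\right) \left(8 + I\right)$)
$\left(-41 + B{\left(-3,u{\left(2 \right)} \right)}\right)^{2} = \left(-41 - 30\right)^{2} = \left(-71\right)^{2} = 5041$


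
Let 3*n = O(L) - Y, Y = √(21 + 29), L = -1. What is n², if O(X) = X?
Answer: 17/3 + 10*√2/9 ≈ 7.2380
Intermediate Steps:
Y = 5*√2 (Y = √50 = 5*√2 ≈ 7.0711)
n = -⅓ - 5*√2/3 (n = (-1 - 5*√2)/3 = -⅓ - 5*√2/3 ≈ -2.6904)
n² = (-⅓ - 5*√2/3)²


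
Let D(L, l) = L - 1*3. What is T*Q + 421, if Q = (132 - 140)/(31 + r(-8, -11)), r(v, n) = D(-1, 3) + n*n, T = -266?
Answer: 16109/37 ≈ 435.38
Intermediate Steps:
D(L, l) = -3 + L (D(L, l) = L - 3 = -3 + L)
r(v, n) = -4 + n**2 (r(v, n) = (-3 - 1) + n*n = -4 + n**2)
Q = -2/37 (Q = (132 - 140)/(31 + (-4 + (-11)**2)) = -8/(31 + (-4 + 121)) = -8/(31 + 117) = -8/148 = -8*1/148 = -2/37 ≈ -0.054054)
T*Q + 421 = -266*(-2/37) + 421 = 532/37 + 421 = 16109/37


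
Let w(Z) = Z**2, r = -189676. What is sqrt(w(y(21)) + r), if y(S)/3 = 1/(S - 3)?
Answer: I*sqrt(6828335)/6 ≈ 435.52*I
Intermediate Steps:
y(S) = 3/(-3 + S) (y(S) = 3/(S - 3) = 3/(-3 + S))
sqrt(w(y(21)) + r) = sqrt((3/(-3 + 21))**2 - 189676) = sqrt((3/18)**2 - 189676) = sqrt((3*(1/18))**2 - 189676) = sqrt((1/6)**2 - 189676) = sqrt(1/36 - 189676) = sqrt(-6828335/36) = I*sqrt(6828335)/6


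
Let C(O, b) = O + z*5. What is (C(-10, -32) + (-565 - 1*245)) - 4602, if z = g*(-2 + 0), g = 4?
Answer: -5462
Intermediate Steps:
z = -8 (z = 4*(-2 + 0) = 4*(-2) = -8)
C(O, b) = -40 + O (C(O, b) = O - 8*5 = O - 40 = -40 + O)
(C(-10, -32) + (-565 - 1*245)) - 4602 = ((-40 - 10) + (-565 - 1*245)) - 4602 = (-50 + (-565 - 245)) - 4602 = (-50 - 810) - 4602 = -860 - 4602 = -5462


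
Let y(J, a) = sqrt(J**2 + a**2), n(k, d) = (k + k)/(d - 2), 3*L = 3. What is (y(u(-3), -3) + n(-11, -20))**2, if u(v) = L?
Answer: 11 + 2*sqrt(10) ≈ 17.325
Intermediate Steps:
L = 1 (L = (1/3)*3 = 1)
n(k, d) = 2*k/(-2 + d) (n(k, d) = (2*k)/(-2 + d) = 2*k/(-2 + d))
u(v) = 1
(y(u(-3), -3) + n(-11, -20))**2 = (sqrt(1**2 + (-3)**2) + 2*(-11)/(-2 - 20))**2 = (sqrt(1 + 9) + 2*(-11)/(-22))**2 = (sqrt(10) + 2*(-11)*(-1/22))**2 = (sqrt(10) + 1)**2 = (1 + sqrt(10))**2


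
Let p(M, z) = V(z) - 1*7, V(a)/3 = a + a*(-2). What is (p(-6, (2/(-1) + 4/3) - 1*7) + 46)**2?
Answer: 3844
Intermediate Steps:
V(a) = -3*a (V(a) = 3*(a + a*(-2)) = 3*(a - 2*a) = 3*(-a) = -3*a)
p(M, z) = -7 - 3*z (p(M, z) = -3*z - 1*7 = -3*z - 7 = -7 - 3*z)
(p(-6, (2/(-1) + 4/3) - 1*7) + 46)**2 = ((-7 - 3*((2/(-1) + 4/3) - 1*7)) + 46)**2 = ((-7 - 3*((2*(-1) + 4*(1/3)) - 7)) + 46)**2 = ((-7 - 3*((-2 + 4/3) - 7)) + 46)**2 = ((-7 - 3*(-2/3 - 7)) + 46)**2 = ((-7 - 3*(-23/3)) + 46)**2 = ((-7 + 23) + 46)**2 = (16 + 46)**2 = 62**2 = 3844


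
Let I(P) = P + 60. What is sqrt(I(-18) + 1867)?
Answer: sqrt(1909) ≈ 43.692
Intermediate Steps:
I(P) = 60 + P
sqrt(I(-18) + 1867) = sqrt((60 - 18) + 1867) = sqrt(42 + 1867) = sqrt(1909)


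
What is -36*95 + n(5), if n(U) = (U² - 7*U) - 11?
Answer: -3441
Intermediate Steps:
n(U) = -11 + U² - 7*U
-36*95 + n(5) = -36*95 + (-11 + 5² - 7*5) = -3420 + (-11 + 25 - 35) = -3420 - 21 = -3441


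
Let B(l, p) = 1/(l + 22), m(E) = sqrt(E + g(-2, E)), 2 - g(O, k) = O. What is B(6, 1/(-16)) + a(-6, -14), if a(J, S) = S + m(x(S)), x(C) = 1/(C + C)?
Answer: -391/28 + sqrt(777)/14 ≈ -11.973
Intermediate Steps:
g(O, k) = 2 - O
x(C) = 1/(2*C)
m(E) = sqrt(4 + E) (m(E) = sqrt(E + (2 - 1*(-2))) = sqrt(E + (2 + 2)) = sqrt(E + 4) = sqrt(4 + E))
B(l, p) = 1/(22 + l)
a(J, S) = S + sqrt(4 + 1/(2*S))
B(6, 1/(-16)) + a(-6, -14) = 1/(22 + 6) + (-14 + sqrt(16 + 2/(-14))/2) = 1/28 + (-14 + sqrt(16 + 2*(-1/14))/2) = 1/28 + (-14 + sqrt(16 - 1/7)/2) = 1/28 + (-14 + sqrt(111/7)/2) = 1/28 + (-14 + (sqrt(777)/7)/2) = 1/28 + (-14 + sqrt(777)/14) = -391/28 + sqrt(777)/14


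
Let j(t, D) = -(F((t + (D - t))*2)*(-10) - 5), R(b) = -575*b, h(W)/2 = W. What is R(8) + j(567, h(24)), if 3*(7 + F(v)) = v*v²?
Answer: 2944455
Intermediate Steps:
h(W) = 2*W
F(v) = -7 + v³/3 (F(v) = -7 + (v*v²)/3 = -7 + v³/3)
j(t, D) = -65 + 80*D³/3 (j(t, D) = -((-7 + ((t + (D - t))*2)³/3)*(-10) - 5) = -((-7 + (D*2)³/3)*(-10) - 5) = -((-7 + (2*D)³/3)*(-10) - 5) = -((-7 + (8*D³)/3)*(-10) - 5) = -((-7 + 8*D³/3)*(-10) - 5) = -((70 - 80*D³/3) - 5) = -(65 - 80*D³/3) = -65 + 80*D³/3)
R(8) + j(567, h(24)) = -575*8 + (-65 + 80*(2*24)³/3) = -4600 + (-65 + (80/3)*48³) = -4600 + (-65 + (80/3)*110592) = -4600 + (-65 + 2949120) = -4600 + 2949055 = 2944455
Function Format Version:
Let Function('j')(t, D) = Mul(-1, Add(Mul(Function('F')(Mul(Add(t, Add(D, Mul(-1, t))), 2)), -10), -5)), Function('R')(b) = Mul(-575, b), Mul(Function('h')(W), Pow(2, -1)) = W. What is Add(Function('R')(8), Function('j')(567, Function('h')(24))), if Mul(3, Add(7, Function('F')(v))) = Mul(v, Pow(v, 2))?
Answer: 2944455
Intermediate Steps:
Function('h')(W) = Mul(2, W)
Function('F')(v) = Add(-7, Mul(Rational(1, 3), Pow(v, 3))) (Function('F')(v) = Add(-7, Mul(Rational(1, 3), Mul(v, Pow(v, 2)))) = Add(-7, Mul(Rational(1, 3), Pow(v, 3))))
Function('j')(t, D) = Add(-65, Mul(Rational(80, 3), Pow(D, 3))) (Function('j')(t, D) = Mul(-1, Add(Mul(Add(-7, Mul(Rational(1, 3), Pow(Mul(Add(t, Add(D, Mul(-1, t))), 2), 3))), -10), -5)) = Mul(-1, Add(Mul(Add(-7, Mul(Rational(1, 3), Pow(Mul(D, 2), 3))), -10), -5)) = Mul(-1, Add(Mul(Add(-7, Mul(Rational(1, 3), Pow(Mul(2, D), 3))), -10), -5)) = Mul(-1, Add(Mul(Add(-7, Mul(Rational(1, 3), Mul(8, Pow(D, 3)))), -10), -5)) = Mul(-1, Add(Mul(Add(-7, Mul(Rational(8, 3), Pow(D, 3))), -10), -5)) = Mul(-1, Add(Add(70, Mul(Rational(-80, 3), Pow(D, 3))), -5)) = Mul(-1, Add(65, Mul(Rational(-80, 3), Pow(D, 3)))) = Add(-65, Mul(Rational(80, 3), Pow(D, 3))))
Add(Function('R')(8), Function('j')(567, Function('h')(24))) = Add(Mul(-575, 8), Add(-65, Mul(Rational(80, 3), Pow(Mul(2, 24), 3)))) = Add(-4600, Add(-65, Mul(Rational(80, 3), Pow(48, 3)))) = Add(-4600, Add(-65, Mul(Rational(80, 3), 110592))) = Add(-4600, Add(-65, 2949120)) = Add(-4600, 2949055) = 2944455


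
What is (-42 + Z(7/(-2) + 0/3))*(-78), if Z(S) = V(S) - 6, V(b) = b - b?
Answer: 3744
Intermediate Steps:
V(b) = 0
Z(S) = -6 (Z(S) = 0 - 6 = -6)
(-42 + Z(7/(-2) + 0/3))*(-78) = (-42 - 6)*(-78) = -48*(-78) = 3744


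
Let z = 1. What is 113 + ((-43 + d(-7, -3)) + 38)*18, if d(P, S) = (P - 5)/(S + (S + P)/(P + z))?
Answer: 185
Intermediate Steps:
d(P, S) = (-5 + P)/(S + (P + S)/(1 + P)) (d(P, S) = (P - 5)/(S + (S + P)/(P + 1)) = (-5 + P)/(S + (P + S)/(1 + P)))
113 + ((-43 + d(-7, -3)) + 38)*18 = 113 + ((-43 + (-5 + (-7)**2 - 4*(-7))/(-7 + 2*(-3) - 7*(-3))) + 38)*18 = 113 + ((-43 + (-5 + 49 + 28)/(-7 - 6 + 21)) + 38)*18 = 113 + ((-43 + 72/8) + 38)*18 = 113 + ((-43 + (1/8)*72) + 38)*18 = 113 + ((-43 + 9) + 38)*18 = 113 + (-34 + 38)*18 = 113 + 4*18 = 113 + 72 = 185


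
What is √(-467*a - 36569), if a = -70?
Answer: 3*I*√431 ≈ 62.282*I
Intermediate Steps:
√(-467*a - 36569) = √(-467*(-70) - 36569) = √(32690 - 36569) = √(-3879) = 3*I*√431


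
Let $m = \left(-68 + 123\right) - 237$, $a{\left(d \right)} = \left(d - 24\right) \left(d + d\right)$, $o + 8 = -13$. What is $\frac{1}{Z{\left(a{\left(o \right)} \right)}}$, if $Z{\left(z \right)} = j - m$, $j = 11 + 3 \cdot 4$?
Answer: $\frac{1}{205} \approx 0.0048781$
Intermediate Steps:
$o = -21$ ($o = -8 - 13 = -21$)
$j = 23$ ($j = 11 + 12 = 23$)
$a{\left(d \right)} = 2 d \left(-24 + d\right)$ ($a{\left(d \right)} = \left(-24 + d\right) 2 d = 2 d \left(-24 + d\right)$)
$m = -182$ ($m = 55 - 237 = -182$)
$Z{\left(z \right)} = 205$ ($Z{\left(z \right)} = 23 - -182 = 23 + 182 = 205$)
$\frac{1}{Z{\left(a{\left(o \right)} \right)}} = \frac{1}{205}$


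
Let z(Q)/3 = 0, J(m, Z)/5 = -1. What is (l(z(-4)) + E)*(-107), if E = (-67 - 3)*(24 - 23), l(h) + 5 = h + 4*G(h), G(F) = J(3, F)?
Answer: 10165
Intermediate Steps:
J(m, Z) = -5 (J(m, Z) = 5*(-1) = -5)
G(F) = -5
z(Q) = 0 (z(Q) = 3*0 = 0)
l(h) = -25 + h (l(h) = -5 + (h + 4*(-5)) = -5 + (h - 20) = -5 + (-20 + h) = -25 + h)
E = -70 (E = -70*1 = -70)
(l(z(-4)) + E)*(-107) = ((-25 + 0) - 70)*(-107) = (-25 - 70)*(-107) = -95*(-107) = 10165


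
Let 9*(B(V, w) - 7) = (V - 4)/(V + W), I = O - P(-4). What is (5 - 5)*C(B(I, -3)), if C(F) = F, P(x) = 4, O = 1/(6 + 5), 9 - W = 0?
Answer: 0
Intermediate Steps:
W = 9 (W = 9 - 1*0 = 9 + 0 = 9)
O = 1/11 ≈ 0.090909
I = -43/11 (I = 1/11 - 1*4 = 1/11 - 4 = -43/11 ≈ -3.9091)
B(V, w) = 7 + (-4 + V)/(9*(9 + V)) (B(V, w) = 7 + ((V - 4)/(V + 9))/9 = 7 + ((-4 + V)/(9 + V))/9 = 7 + (-4 + V)/(9*(9 + V)))
(5 - 5)*C(B(I, -3)) = (5 - 5)*((563 + 64*(-43/11))/(9*(9 - 43/11))) = 0*((563 - 2752/11)/(9*(56/11))) = 0*((1/9)*(11/56)*(3441/11)) = 0*(1147/168) = 0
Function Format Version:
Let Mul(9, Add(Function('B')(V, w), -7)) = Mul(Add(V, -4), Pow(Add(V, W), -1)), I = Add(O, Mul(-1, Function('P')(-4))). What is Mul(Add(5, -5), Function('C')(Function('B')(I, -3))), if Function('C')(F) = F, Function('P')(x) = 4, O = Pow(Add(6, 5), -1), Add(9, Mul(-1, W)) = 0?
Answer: 0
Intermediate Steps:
W = 9 (W = Add(9, Mul(-1, 0)) = Add(9, 0) = 9)
O = Rational(1, 11) (O = Pow(11, -1) = Rational(1, 11) ≈ 0.090909)
I = Rational(-43, 11) (I = Add(Rational(1, 11), Mul(-1, 4)) = Add(Rational(1, 11), -4) = Rational(-43, 11) ≈ -3.9091)
Function('B')(V, w) = Add(7, Mul(Rational(1, 9), Pow(Add(9, V), -1), Add(-4, V))) (Function('B')(V, w) = Add(7, Mul(Rational(1, 9), Mul(Add(V, -4), Pow(Add(V, 9), -1)))) = Add(7, Mul(Rational(1, 9), Mul(Add(-4, V), Pow(Add(9, V), -1)))) = Add(7, Mul(Rational(1, 9), Mul(Pow(Add(9, V), -1), Add(-4, V)))) = Add(7, Mul(Rational(1, 9), Pow(Add(9, V), -1), Add(-4, V))))
Mul(Add(5, -5), Function('C')(Function('B')(I, -3))) = Mul(Add(5, -5), Mul(Rational(1, 9), Pow(Add(9, Rational(-43, 11)), -1), Add(563, Mul(64, Rational(-43, 11))))) = Mul(0, Mul(Rational(1, 9), Pow(Rational(56, 11), -1), Add(563, Rational(-2752, 11)))) = Mul(0, Mul(Rational(1, 9), Rational(11, 56), Rational(3441, 11))) = Mul(0, Rational(1147, 168)) = 0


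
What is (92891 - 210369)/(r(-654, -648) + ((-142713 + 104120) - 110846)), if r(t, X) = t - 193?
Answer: 58739/75143 ≈ 0.78170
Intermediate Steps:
r(t, X) = -193 + t
(92891 - 210369)/(r(-654, -648) + ((-142713 + 104120) - 110846)) = (92891 - 210369)/((-193 - 654) + ((-142713 + 104120) - 110846)) = -117478/(-847 + (-38593 - 110846)) = -117478/(-847 - 149439) = -117478/(-150286) = -117478*(-1/150286) = 58739/75143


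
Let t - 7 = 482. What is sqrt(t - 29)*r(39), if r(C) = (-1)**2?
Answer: 2*sqrt(115) ≈ 21.448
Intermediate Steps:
t = 489 (t = 7 + 482 = 489)
r(C) = 1
sqrt(t - 29)*r(39) = sqrt(489 - 29)*1 = sqrt(460)*1 = (2*sqrt(115))*1 = 2*sqrt(115)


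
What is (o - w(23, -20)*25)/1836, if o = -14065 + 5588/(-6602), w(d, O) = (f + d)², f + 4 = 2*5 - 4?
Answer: -8167457/505053 ≈ -16.171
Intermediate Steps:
f = 2 (f = -4 + (2*5 - 4) = -4 + (10 - 4) = -4 + 6 = 2)
w(d, O) = (2 + d)²
o = -46431359/3301 (o = -14065 + 5588*(-1/6602) = -14065 - 2794/3301 = -46431359/3301 ≈ -14066.)
(o - w(23, -20)*25)/1836 = (-46431359/3301 - (2 + 23)²*25)/1836 = (-46431359/3301 - 25²*25)*(1/1836) = (-46431359/3301 - 625*25)*(1/1836) = (-46431359/3301 - 1*15625)*(1/1836) = (-46431359/3301 - 15625)*(1/1836) = -98009484/3301*1/1836 = -8167457/505053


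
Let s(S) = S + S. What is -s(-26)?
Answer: 52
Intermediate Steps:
s(S) = 2*S
-s(-26) = -2*(-26) = -1*(-52) = 52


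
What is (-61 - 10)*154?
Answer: -10934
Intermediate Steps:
(-61 - 10)*154 = -71*154 = -10934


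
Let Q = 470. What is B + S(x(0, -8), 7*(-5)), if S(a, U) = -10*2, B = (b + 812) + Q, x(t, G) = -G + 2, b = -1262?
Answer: 0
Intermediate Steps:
x(t, G) = 2 - G
B = 20 (B = (-1262 + 812) + 470 = -450 + 470 = 20)
S(a, U) = -20
B + S(x(0, -8), 7*(-5)) = 20 - 20 = 0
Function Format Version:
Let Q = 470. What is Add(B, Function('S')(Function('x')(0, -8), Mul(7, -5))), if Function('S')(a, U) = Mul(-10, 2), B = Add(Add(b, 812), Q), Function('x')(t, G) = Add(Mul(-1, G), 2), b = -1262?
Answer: 0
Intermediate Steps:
Function('x')(t, G) = Add(2, Mul(-1, G))
B = 20 (B = Add(Add(-1262, 812), 470) = Add(-450, 470) = 20)
Function('S')(a, U) = -20
Add(B, Function('S')(Function('x')(0, -8), Mul(7, -5))) = Add(20, -20) = 0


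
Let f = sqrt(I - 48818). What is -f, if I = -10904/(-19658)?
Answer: -I*sqrt(4716216339430)/9829 ≈ -220.95*I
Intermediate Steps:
I = 5452/9829 (I = -10904*(-1/19658) = 5452/9829 ≈ 0.55468)
f = I*sqrt(4716216339430)/9829 (f = sqrt(5452/9829 - 48818) = sqrt(-479826670/9829) = I*sqrt(4716216339430)/9829 ≈ 220.95*I)
-f = -I*sqrt(4716216339430)/9829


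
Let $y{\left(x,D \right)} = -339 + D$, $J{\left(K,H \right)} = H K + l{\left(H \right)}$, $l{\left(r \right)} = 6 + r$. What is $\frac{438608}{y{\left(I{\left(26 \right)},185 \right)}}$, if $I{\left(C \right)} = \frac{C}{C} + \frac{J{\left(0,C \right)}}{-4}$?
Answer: $- \frac{219304}{77} \approx -2848.1$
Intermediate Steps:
$J{\left(K,H \right)} = 6 + H + H K$ ($J{\left(K,H \right)} = H K + \left(6 + H\right) = 6 + H + H K$)
$I{\left(C \right)} = - \frac{1}{2} - \frac{C}{4}$ ($I{\left(C \right)} = \frac{C}{C} + \frac{6 + C + C 0}{-4} = 1 + \left(6 + C + 0\right) \left(- \frac{1}{4}\right) = 1 + \left(6 + C\right) \left(- \frac{1}{4}\right) = 1 - \left(\frac{3}{2} + \frac{C}{4}\right) = - \frac{1}{2} - \frac{C}{4}$)
$\frac{438608}{y{\left(I{\left(26 \right)},185 \right)}} = \frac{438608}{-339 + 185} = \frac{438608}{-154} = 438608 \left(- \frac{1}{154}\right) = - \frac{219304}{77}$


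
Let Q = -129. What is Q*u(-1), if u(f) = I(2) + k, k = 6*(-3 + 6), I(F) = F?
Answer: -2580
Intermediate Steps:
k = 18 (k = 6*3 = 18)
u(f) = 20 (u(f) = 2 + 18 = 20)
Q*u(-1) = -129*20 = -2580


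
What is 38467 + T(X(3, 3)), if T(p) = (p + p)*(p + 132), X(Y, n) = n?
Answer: 39277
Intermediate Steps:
T(p) = 2*p*(132 + p) (T(p) = (2*p)*(132 + p) = 2*p*(132 + p))
38467 + T(X(3, 3)) = 38467 + 2*3*(132 + 3) = 38467 + 2*3*135 = 38467 + 810 = 39277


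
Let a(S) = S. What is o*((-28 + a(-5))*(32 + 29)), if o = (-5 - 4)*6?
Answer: 108702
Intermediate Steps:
o = -54 (o = -9*6 = -54)
o*((-28 + a(-5))*(32 + 29)) = -54*(-28 - 5)*(32 + 29) = -(-1782)*61 = -54*(-2013) = 108702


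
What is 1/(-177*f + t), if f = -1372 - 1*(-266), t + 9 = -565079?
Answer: -1/369326 ≈ -2.7076e-6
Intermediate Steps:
t = -565088 (t = -9 - 565079 = -565088)
f = -1106 (f = -1372 + 266 = -1106)
1/(-177*f + t) = 1/(-177*(-1106) - 565088) = 1/(195762 - 565088) = 1/(-369326) = -1/369326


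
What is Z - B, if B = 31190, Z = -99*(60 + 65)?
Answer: -43565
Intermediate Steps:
Z = -12375 (Z = -99*125 = -12375)
Z - B = -12375 - 1*31190 = -12375 - 31190 = -43565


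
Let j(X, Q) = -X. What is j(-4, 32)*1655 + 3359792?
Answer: 3366412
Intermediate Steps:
j(X, Q) = -X
j(-4, 32)*1655 + 3359792 = -1*(-4)*1655 + 3359792 = 4*1655 + 3359792 = 6620 + 3359792 = 3366412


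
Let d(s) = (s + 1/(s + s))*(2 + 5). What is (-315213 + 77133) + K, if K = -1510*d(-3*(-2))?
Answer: -1814285/6 ≈ -3.0238e+5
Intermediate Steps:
d(s) = 7*s + 7/(2*s) (d(s) = (s + 1/(2*s))*7 = 7*s + 7/(2*s))
K = -385805/6 (K = -1510*(7*(-3*(-2)) + 7/(2*((-3*(-2))))) = -1510*(7*6 + (7/2)/6) = -1510*(42 + (7/2)*(⅙)) = -1510*(42 + 7/12) = -1510*511/12 = -385805/6 ≈ -64301.)
(-315213 + 77133) + K = (-315213 + 77133) - 385805/6 = -238080 - 385805/6 = -1814285/6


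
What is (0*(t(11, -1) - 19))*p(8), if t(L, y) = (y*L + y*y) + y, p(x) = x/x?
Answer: 0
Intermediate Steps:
p(x) = 1
t(L, y) = y + y**2 + L*y (t(L, y) = (L*y + y**2) + y = (y**2 + L*y) + y = y + y**2 + L*y)
(0*(t(11, -1) - 19))*p(8) = (0*(-(1 + 11 - 1) - 19))*1 = (0*(-1*11 - 19))*1 = (0*(-11 - 19))*1 = (0*(-30))*1 = 0*1 = 0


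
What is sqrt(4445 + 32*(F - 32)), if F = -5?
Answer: sqrt(3261) ≈ 57.105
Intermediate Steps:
sqrt(4445 + 32*(F - 32)) = sqrt(4445 + 32*(-5 - 32)) = sqrt(4445 + 32*(-37)) = sqrt(4445 - 1184) = sqrt(3261)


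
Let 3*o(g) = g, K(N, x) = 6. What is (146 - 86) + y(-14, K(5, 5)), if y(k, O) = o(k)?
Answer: 166/3 ≈ 55.333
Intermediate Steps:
o(g) = g/3
y(k, O) = k/3
(146 - 86) + y(-14, K(5, 5)) = (146 - 86) + (1/3)*(-14) = 60 - 14/3 = 166/3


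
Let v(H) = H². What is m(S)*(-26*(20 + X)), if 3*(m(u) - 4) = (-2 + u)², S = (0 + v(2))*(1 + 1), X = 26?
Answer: -19136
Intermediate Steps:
S = 8 (S = (0 + 2²)*(1 + 1) = (0 + 4)*2 = 4*2 = 8)
m(u) = 4 + (-2 + u)²/3
m(S)*(-26*(20 + X)) = (4 + (-2 + 8)²/3)*(-26*(20 + 26)) = (4 + (⅓)*6²)*(-26*46) = (4 + (⅓)*36)*(-1196) = (4 + 12)*(-1196) = 16*(-1196) = -19136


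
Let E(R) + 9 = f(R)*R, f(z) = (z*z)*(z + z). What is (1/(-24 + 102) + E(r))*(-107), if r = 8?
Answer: -68295425/78 ≈ -8.7558e+5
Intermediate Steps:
f(z) = 2*z³ (f(z) = z²*(2*z) = 2*z³)
E(R) = -9 + 2*R⁴ (E(R) = -9 + (2*R³)*R = -9 + 2*R⁴)
(1/(-24 + 102) + E(r))*(-107) = (1/(-24 + 102) + (-9 + 2*8⁴))*(-107) = (1/78 + (-9 + 2*4096))*(-107) = (1/78 + (-9 + 8192))*(-107) = (1/78 + 8183)*(-107) = (638275/78)*(-107) = -68295425/78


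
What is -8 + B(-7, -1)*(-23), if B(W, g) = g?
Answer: 15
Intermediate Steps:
-8 + B(-7, -1)*(-23) = -8 - 1*(-23) = -8 + 23 = 15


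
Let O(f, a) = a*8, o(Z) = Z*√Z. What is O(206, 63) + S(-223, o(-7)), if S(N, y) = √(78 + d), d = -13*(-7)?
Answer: 517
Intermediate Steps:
o(Z) = Z^(3/2)
d = 91
S(N, y) = 13 (S(N, y) = √(78 + 91) = √169 = 13)
O(f, a) = 8*a
O(206, 63) + S(-223, o(-7)) = 8*63 + 13 = 504 + 13 = 517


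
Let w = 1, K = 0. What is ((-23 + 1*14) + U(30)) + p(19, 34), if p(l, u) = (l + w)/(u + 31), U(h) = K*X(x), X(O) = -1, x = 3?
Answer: -113/13 ≈ -8.6923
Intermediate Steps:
U(h) = 0 (U(h) = 0*(-1) = 0)
p(l, u) = (1 + l)/(31 + u) (p(l, u) = (l + 1)/(u + 31) = (1 + l)/(31 + u))
((-23 + 1*14) + U(30)) + p(19, 34) = ((-23 + 1*14) + 0) + (1 + 19)/(31 + 34) = ((-23 + 14) + 0) + 20/65 = (-9 + 0) + (1/65)*20 = -9 + 4/13 = -113/13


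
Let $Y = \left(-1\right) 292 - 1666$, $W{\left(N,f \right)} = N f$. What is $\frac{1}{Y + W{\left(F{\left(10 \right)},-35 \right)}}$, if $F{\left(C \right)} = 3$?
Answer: $- \frac{1}{2063} \approx -0.00048473$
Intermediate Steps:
$Y = -1958$ ($Y = -292 - 1666 = -1958$)
$\frac{1}{Y + W{\left(F{\left(10 \right)},-35 \right)}} = \frac{1}{-1958 + 3 \left(-35\right)} = \frac{1}{-1958 - 105} = \frac{1}{-2063} = - \frac{1}{2063}$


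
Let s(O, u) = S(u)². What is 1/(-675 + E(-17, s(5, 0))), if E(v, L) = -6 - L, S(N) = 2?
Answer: -1/685 ≈ -0.0014599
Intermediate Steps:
s(O, u) = 4 (s(O, u) = 2² = 4)
1/(-675 + E(-17, s(5, 0))) = 1/(-675 + (-6 - 1*4)) = 1/(-675 + (-6 - 4)) = 1/(-675 - 10) = 1/(-685) = -1/685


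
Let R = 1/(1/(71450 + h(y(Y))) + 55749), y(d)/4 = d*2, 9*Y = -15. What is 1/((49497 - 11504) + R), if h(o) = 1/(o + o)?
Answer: 318661116833/12106891817552166 ≈ 2.6321e-5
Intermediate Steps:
Y = -5/3 (Y = (⅑)*(-15) = -5/3 ≈ -1.6667)
y(d) = 8*d (y(d) = 4*(d*2) = 4*(2*d) = 8*d)
h(o) = 1/(2*o)
R = 5715997/318661116833 (R = 1/(1/(71450 + 1/(2*((8*(-5/3))))) + 55749) = 1/(1/(71450 + 1/(2*(-40/3))) + 55749) = 1/(1/(71450 + (½)*(-3/40)) + 55749) = 1/(1/(71450 - 3/80) + 55749) = 1/(1/(5715997/80) + 55749) = 1/(80/5715997 + 55749) = 1/(318661116833/5715997) = 5715997/318661116833 ≈ 1.7938e-5)
1/((49497 - 11504) + R) = 1/((49497 - 11504) + 5715997/318661116833) = 1/(37993 + 5715997/318661116833) = 1/(12106891817552166/318661116833) = 318661116833/12106891817552166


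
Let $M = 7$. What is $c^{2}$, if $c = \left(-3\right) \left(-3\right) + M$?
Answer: $256$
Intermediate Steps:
$c = 16$ ($c = \left(-3\right) \left(-3\right) + 7 = 9 + 7 = 16$)
$c^{2} = 16^{2} = 256$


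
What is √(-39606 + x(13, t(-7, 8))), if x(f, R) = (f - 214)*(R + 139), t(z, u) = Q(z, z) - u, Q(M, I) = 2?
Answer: 27*I*√91 ≈ 257.56*I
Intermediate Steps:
t(z, u) = 2 - u
x(f, R) = (-214 + f)*(139 + R)
√(-39606 + x(13, t(-7, 8))) = √(-39606 + (-29746 - 214*(2 - 1*8) + 139*13 + (2 - 1*8)*13)) = √(-39606 + (-29746 - 214*(2 - 8) + 1807 + (2 - 8)*13)) = √(-39606 + (-29746 - 214*(-6) + 1807 - 6*13)) = √(-39606 + (-29746 + 1284 + 1807 - 78)) = √(-39606 - 26733) = √(-66339) = 27*I*√91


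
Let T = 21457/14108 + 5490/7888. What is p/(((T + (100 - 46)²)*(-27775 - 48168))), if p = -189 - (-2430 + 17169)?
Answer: 207655764864/3082816565290175 ≈ 6.7359e-5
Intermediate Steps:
T = 30838217/13910488 (T = 21457*(1/14108) + 5490*(1/7888) = 21457/14108 + 2745/3944 = 30838217/13910488 ≈ 2.2169)
p = -14928 (p = -189 - 1*14739 = -189 - 14739 = -14928)
p/(((T + (100 - 46)²)*(-27775 - 48168))) = -14928*1/((-27775 - 48168)*(30838217/13910488 + (100 - 46)²)) = -14928*(-1/(75943*(30838217/13910488 + 54²))) = -14928*(-1/(75943*(30838217/13910488 + 2916))) = -14928/((40593821225/13910488)*(-75943)) = -14928/(-3082816565290175/13910488) = -14928*(-13910488/3082816565290175) = 207655764864/3082816565290175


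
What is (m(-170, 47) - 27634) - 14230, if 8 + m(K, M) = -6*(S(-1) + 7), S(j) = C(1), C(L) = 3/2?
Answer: -41923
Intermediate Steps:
C(L) = 3/2 (C(L) = 3*(½) = 3/2)
S(j) = 3/2
m(K, M) = -59 (m(K, M) = -8 - 6*(3/2 + 7) = -8 - 6*17/2 = -8 - 51 = -59)
(m(-170, 47) - 27634) - 14230 = (-59 - 27634) - 14230 = -27693 - 14230 = -41923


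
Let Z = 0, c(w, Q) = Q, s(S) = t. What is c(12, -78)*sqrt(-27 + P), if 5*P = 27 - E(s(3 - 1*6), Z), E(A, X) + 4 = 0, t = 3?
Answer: -156*I*sqrt(130)/5 ≈ -355.73*I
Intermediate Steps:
s(S) = 3
E(A, X) = -4 (E(A, X) = -4 + 0 = -4)
P = 31/5 (P = (27 - 1*(-4))/5 = (27 + 4)/5 = (1/5)*31 = 31/5 ≈ 6.2000)
c(12, -78)*sqrt(-27 + P) = -78*sqrt(-27 + 31/5) = -156*I*sqrt(130)/5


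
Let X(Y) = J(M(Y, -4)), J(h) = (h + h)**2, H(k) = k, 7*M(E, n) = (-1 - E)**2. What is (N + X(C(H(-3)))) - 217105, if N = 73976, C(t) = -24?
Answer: -5893957/49 ≈ -1.2028e+5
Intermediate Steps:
M(E, n) = (-1 - E)**2/7
J(h) = 4*h**2 (J(h) = (2*h)**2 = 4*h**2)
X(Y) = 4*(1 + Y)**4/49 (X(Y) = 4*((1 + Y)**2/7)**2 = 4*((1 + Y)**4/49) = 4*(1 + Y)**4/49)
(N + X(C(H(-3)))) - 217105 = (73976 + 4*(1 - 24)**4/49) - 217105 = (73976 + (4/49)*(-23)**4) - 217105 = (73976 + (4/49)*279841) - 217105 = (73976 + 1119364/49) - 217105 = 4744188/49 - 217105 = -5893957/49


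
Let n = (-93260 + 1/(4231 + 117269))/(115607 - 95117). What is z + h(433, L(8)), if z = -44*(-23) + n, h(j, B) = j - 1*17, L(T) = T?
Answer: 3543724890001/2489535000 ≈ 1423.4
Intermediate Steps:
h(j, B) = -17 + j (h(j, B) = j - 17 = -17 + j)
n = -11331089999/2489535000 (n = (-93260 + 1/121500)/20490 = (-93260 + 1/121500)*(1/20490) = -11331089999/121500*1/20490 = -11331089999/2489535000 ≈ -4.5515)
z = 2508078330001/2489535000 (z = -44*(-23) - 11331089999/2489535000 = 1012 - 11331089999/2489535000 = 2508078330001/2489535000 ≈ 1007.4)
z + h(433, L(8)) = 2508078330001/2489535000 + (-17 + 433) = 2508078330001/2489535000 + 416 = 3543724890001/2489535000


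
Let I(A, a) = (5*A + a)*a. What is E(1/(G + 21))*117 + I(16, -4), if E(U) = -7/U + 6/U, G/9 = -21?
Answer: 19352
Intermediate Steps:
G = -189 (G = 9*(-21) = -189)
I(A, a) = a*(a + 5*A) (I(A, a) = (a + 5*A)*a = a*(a + 5*A))
E(U) = -1/U
E(1/(G + 21))*117 + I(16, -4) = -1/(1/(-189 + 21))*117 - 4*(-4 + 5*16) = -1/(1/(-168))*117 - 4*(-4 + 80) = -1/(-1/168)*117 - 4*76 = -1*(-168)*117 - 304 = 168*117 - 304 = 19656 - 304 = 19352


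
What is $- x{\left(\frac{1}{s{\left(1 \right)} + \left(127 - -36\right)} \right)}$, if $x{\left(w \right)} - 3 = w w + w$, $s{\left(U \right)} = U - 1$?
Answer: $- \frac{79871}{26569} \approx -3.0062$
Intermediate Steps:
$s{\left(U \right)} = -1 + U$ ($s{\left(U \right)} = U - 1 = -1 + U$)
$x{\left(w \right)} = 3 + w + w^{2}$ ($x{\left(w \right)} = 3 + \left(w w + w\right) = 3 + \left(w^{2} + w\right) = 3 + \left(w + w^{2}\right) = 3 + w + w^{2}$)
$- x{\left(\frac{1}{s{\left(1 \right)} + \left(127 - -36\right)} \right)} = - (3 + \frac{1}{\left(-1 + 1\right) + \left(127 - -36\right)} + \left(\frac{1}{\left(-1 + 1\right) + \left(127 - -36\right)}\right)^{2}) = - (3 + \frac{1}{0 + \left(127 + 36\right)} + \left(\frac{1}{0 + \left(127 + 36\right)}\right)^{2}) = - (3 + \frac{1}{0 + 163} + \left(\frac{1}{0 + 163}\right)^{2}) = - (3 + \frac{1}{163} + \left(\frac{1}{163}\right)^{2}) = - (3 + \frac{1}{163} + \frac{1}{26569}) = \left(-1\right) \frac{79871}{26569} = - \frac{79871}{26569}$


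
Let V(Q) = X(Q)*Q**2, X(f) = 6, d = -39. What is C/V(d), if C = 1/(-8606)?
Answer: -1/78538356 ≈ -1.2733e-8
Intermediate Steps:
V(Q) = 6*Q**2
C = -1/8606 ≈ -0.00011620
C/V(d) = -1/(8606*(6*(-39)**2)) = -1/(8606*(6*1521)) = -1/8606/9126 = -1/8606*1/9126 = -1/78538356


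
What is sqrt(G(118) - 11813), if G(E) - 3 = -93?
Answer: I*sqrt(11903) ≈ 109.1*I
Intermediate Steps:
G(E) = -90 (G(E) = 3 - 93 = -90)
sqrt(G(118) - 11813) = sqrt(-90 - 11813) = sqrt(-11903) = I*sqrt(11903)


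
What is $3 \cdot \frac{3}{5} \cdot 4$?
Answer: $\frac{36}{5} \approx 7.2$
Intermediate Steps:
$3 \cdot \frac{3}{5} \cdot 4 = \frac{9}{5} \cdot 4 = \frac{36}{5}$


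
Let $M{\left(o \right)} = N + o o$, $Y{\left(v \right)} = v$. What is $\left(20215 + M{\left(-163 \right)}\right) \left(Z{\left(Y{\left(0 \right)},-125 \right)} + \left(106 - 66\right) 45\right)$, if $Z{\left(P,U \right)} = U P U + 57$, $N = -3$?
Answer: $86872317$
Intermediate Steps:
$Z{\left(P,U \right)} = 57 + P U^{2}$ ($Z{\left(P,U \right)} = P U U + 57 = P U^{2} + 57 = 57 + P U^{2}$)
$M{\left(o \right)} = -3 + o^{2}$ ($M{\left(o \right)} = -3 + o o = -3 + o^{2}$)
$\left(20215 + M{\left(-163 \right)}\right) \left(Z{\left(Y{\left(0 \right)},-125 \right)} + \left(106 - 66\right) 45\right) = \left(20215 - \left(3 - \left(-163\right)^{2}\right)\right) \left(\left(57 + 0 \left(-125\right)^{2}\right) + \left(106 - 66\right) 45\right) = \left(20215 + \left(-3 + 26569\right)\right) \left(\left(57 + 0 \cdot 15625\right) + 40 \cdot 45\right) = \left(20215 + 26566\right) \left(\left(57 + 0\right) + 1800\right) = 46781 \left(57 + 1800\right) = 46781 \cdot 1857 = 86872317$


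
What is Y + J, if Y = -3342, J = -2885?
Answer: -6227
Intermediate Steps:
Y + J = -3342 - 2885 = -6227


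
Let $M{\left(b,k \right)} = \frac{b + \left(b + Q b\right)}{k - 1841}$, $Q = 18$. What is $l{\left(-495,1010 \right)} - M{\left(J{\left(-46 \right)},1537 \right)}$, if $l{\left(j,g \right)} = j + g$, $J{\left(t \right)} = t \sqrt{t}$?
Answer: $515 - \frac{115 i \sqrt{46}}{38} \approx 515.0 - 20.525 i$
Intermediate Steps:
$J{\left(t \right)} = t^{\frac{3}{2}}$
$l{\left(j,g \right)} = g + j$
$M{\left(b,k \right)} = \frac{20 b}{-1841 + k}$ ($M{\left(b,k \right)} = \frac{b + \left(b + 18 b\right)}{k - 1841} = \frac{b + 19 b}{-1841 + k} = \frac{20 b}{-1841 + k}$)
$l{\left(-495,1010 \right)} - M{\left(J{\left(-46 \right)},1537 \right)} = \left(1010 - 495\right) - \frac{20 \left(-46\right)^{\frac{3}{2}}}{-1841 + 1537} = 515 - \frac{20 \left(- 46 i \sqrt{46}\right)}{-304} = 515 - 20 \left(- 46 i \sqrt{46}\right) \left(- \frac{1}{304}\right) = 515 - \frac{115 i \sqrt{46}}{38}$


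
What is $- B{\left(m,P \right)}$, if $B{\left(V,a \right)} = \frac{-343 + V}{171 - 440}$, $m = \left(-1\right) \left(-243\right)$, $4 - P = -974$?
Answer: $- \frac{100}{269} \approx -0.37175$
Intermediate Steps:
$P = 978$ ($P = 4 - -974 = 4 + 974 = 978$)
$m = 243$
$B{\left(V,a \right)} = \frac{343}{269} - \frac{V}{269}$ ($B{\left(V,a \right)} = \frac{-343 + V}{-269} = \left(-343 + V\right) \left(- \frac{1}{269}\right) = \frac{343}{269} - \frac{V}{269}$)
$- B{\left(m,P \right)} = - (\frac{343}{269} - \frac{243}{269}) = \left(-1\right) \frac{100}{269} = - \frac{100}{269}$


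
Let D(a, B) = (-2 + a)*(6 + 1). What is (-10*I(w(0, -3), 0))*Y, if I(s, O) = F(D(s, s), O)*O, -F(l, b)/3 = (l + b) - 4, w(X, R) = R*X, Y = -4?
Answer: 0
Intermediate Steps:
D(a, B) = -14 + 7*a (D(a, B) = (-2 + a)*7 = -14 + 7*a)
F(l, b) = 12 - 3*b - 3*l (F(l, b) = -3*((l + b) - 4) = -3*((b + l) - 4) = -3*(-4 + b + l) = 12 - 3*b - 3*l)
I(s, O) = O*(54 - 21*s - 3*O) (I(s, O) = (12 - 3*O - 3*(-14 + 7*s))*O = (12 - 3*O + (42 - 21*s))*O = (54 - 21*s - 3*O)*O = O*(54 - 21*s - 3*O))
(-10*I(w(0, -3), 0))*Y = -30*0*(18 - 1*0 - (-21)*0)*(-4) = -30*0*(18 + 0 - 7*0)*(-4) = -30*0*(18 + 0 + 0)*(-4) = -30*0*18*(-4) = -10*0*(-4) = 0*(-4) = 0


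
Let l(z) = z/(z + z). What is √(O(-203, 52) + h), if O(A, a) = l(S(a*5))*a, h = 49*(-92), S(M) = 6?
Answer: 3*I*√498 ≈ 66.948*I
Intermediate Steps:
l(z) = ½ (l(z) = z/((2*z)) = z*(1/(2*z)) = ½)
h = -4508
O(A, a) = a/2
√(O(-203, 52) + h) = √((½)*52 - 4508) = √(26 - 4508) = √(-4482) = 3*I*√498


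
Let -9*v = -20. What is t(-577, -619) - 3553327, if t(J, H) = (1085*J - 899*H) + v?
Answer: -32605999/9 ≈ -3.6229e+6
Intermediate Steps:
v = 20/9 (v = -⅑*(-20) = 20/9 ≈ 2.2222)
t(J, H) = 20/9 - 899*H + 1085*J (t(J, H) = (1085*J - 899*H) + 20/9 = (-899*H + 1085*J) + 20/9 = 20/9 - 899*H + 1085*J)
t(-577, -619) - 3553327 = (20/9 - 899*(-619) + 1085*(-577)) - 3553327 = (20/9 + 556481 - 626045) - 3553327 = -626056/9 - 3553327 = -32605999/9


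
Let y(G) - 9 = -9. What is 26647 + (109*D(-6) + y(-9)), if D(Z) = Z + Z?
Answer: 25339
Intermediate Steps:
D(Z) = 2*Z
y(G) = 0 (y(G) = 9 - 9 = 0)
26647 + (109*D(-6) + y(-9)) = 26647 + (109*(2*(-6)) + 0) = 26647 + (109*(-12) + 0) = 26647 + (-1308 + 0) = 26647 - 1308 = 25339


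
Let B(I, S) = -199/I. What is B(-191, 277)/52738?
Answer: 199/10072958 ≈ 1.9756e-5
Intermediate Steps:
B(-191, 277)/52738 = -199/(-191)/52738 = -199*(-1/191)*(1/52738) = (199/191)*(1/52738) = 199/10072958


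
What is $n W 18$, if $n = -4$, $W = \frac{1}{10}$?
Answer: $- \frac{36}{5} \approx -7.2$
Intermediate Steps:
$W = \frac{1}{10} \approx 0.1$
$n W 18 = \left(-4\right) \frac{1}{10} \cdot 18 = \left(- \frac{2}{5}\right) 18 = - \frac{36}{5}$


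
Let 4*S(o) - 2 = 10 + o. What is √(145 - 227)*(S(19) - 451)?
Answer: -1773*I*√82/4 ≈ -4013.8*I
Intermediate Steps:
S(o) = 3 + o/4 (S(o) = ½ + (10 + o)/4 = ½ + (5/2 + o/4) = 3 + o/4)
√(145 - 227)*(S(19) - 451) = √(145 - 227)*((3 + (¼)*19) - 451) = √(-82)*((3 + 19/4) - 451) = (I*√82)*(31/4 - 451) = (I*√82)*(-1773/4) = -1773*I*√82/4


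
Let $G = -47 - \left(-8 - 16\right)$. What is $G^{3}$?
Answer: $-12167$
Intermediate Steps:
$G = -23$ ($G = -47 - \left(-8 - 16\right) = -47 - -24 = -47 + 24 = -23$)
$G^{3} = \left(-23\right)^{3} = -12167$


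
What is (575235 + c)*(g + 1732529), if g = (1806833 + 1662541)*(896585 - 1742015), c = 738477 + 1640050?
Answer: -8663712192523080742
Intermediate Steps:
c = 2378527
g = -2933112860820 (g = 3469374*(-845430) = -2933112860820)
(575235 + c)*(g + 1732529) = (575235 + 2378527)*(-2933112860820 + 1732529) = 2953762*(-2933111128291) = -8663712192523080742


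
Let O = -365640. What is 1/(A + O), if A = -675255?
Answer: -1/1040895 ≈ -9.6071e-7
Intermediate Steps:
1/(A + O) = 1/(-675255 - 365640) = 1/(-1040895) = -1/1040895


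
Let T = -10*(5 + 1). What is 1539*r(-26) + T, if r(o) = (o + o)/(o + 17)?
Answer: 8832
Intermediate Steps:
T = -60 (T = -10*6 = -60)
r(o) = 2*o/(17 + o) (r(o) = (2*o)/(17 + o) = 2*o/(17 + o))
1539*r(-26) + T = 1539*(2*(-26)/(17 - 26)) - 60 = 1539*(2*(-26)/(-9)) - 60 = 1539*(2*(-26)*(-⅑)) - 60 = 1539*(52/9) - 60 = 8892 - 60 = 8832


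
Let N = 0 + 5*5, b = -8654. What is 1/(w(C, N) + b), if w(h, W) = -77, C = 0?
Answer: -1/8731 ≈ -0.00011453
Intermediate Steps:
N = 25 (N = 0 + 25 = 25)
1/(w(C, N) + b) = 1/(-77 - 8654) = 1/(-8731) = -1/8731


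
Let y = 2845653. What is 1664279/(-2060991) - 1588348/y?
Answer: -2669843820685/1954955074041 ≈ -1.3657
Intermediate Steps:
1664279/(-2060991) - 1588348/y = 1664279/(-2060991) - 1588348/2845653 = 1664279*(-1/2060991) - 1588348*1/2845653 = -1664279/2060991 - 1588348/2845653 = -2669843820685/1954955074041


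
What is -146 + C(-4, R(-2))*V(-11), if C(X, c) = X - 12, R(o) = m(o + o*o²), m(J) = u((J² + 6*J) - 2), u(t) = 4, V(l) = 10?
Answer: -306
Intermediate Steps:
m(J) = 4
R(o) = 4
C(X, c) = -12 + X
-146 + C(-4, R(-2))*V(-11) = -146 + (-12 - 4)*10 = -146 - 16*10 = -146 - 160 = -306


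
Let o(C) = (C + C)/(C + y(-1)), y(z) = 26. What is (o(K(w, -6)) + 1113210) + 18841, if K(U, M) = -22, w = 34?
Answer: 1132040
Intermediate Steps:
o(C) = 2*C/(26 + C) (o(C) = (C + C)/(C + 26) = (2*C)/(26 + C) = 2*C/(26 + C))
(o(K(w, -6)) + 1113210) + 18841 = (2*(-22)/(26 - 22) + 1113210) + 18841 = (2*(-22)/4 + 1113210) + 18841 = (2*(-22)*(¼) + 1113210) + 18841 = (-11 + 1113210) + 18841 = 1113199 + 18841 = 1132040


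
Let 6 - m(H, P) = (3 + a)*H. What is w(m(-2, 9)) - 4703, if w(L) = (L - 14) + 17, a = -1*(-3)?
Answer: -4682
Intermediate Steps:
a = 3
m(H, P) = 6 - 6*H (m(H, P) = 6 - (3 + 3)*H = 6 - 6*H)
w(L) = 3 + L (w(L) = (-14 + L) + 17 = 3 + L)
w(m(-2, 9)) - 4703 = (3 + (6 - 6*(-2))) - 4703 = (3 + (6 + 12)) - 4703 = (3 + 18) - 4703 = 21 - 4703 = -4682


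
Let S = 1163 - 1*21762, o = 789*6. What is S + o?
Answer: -15865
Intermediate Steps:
o = 4734
S = -20599 (S = 1163 - 21762 = -20599)
S + o = -20599 + 4734 = -15865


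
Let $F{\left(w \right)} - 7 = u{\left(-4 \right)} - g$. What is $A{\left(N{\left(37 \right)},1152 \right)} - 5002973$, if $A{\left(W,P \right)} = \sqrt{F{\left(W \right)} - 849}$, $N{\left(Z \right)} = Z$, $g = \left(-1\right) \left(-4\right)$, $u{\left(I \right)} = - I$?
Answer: $-5002973 + i \sqrt{842} \approx -5.003 \cdot 10^{6} + 29.017 i$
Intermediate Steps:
$g = 4$
$F{\left(w \right)} = 7$ ($F{\left(w \right)} = 7 - 0 = 7 + \left(4 - 4\right) = 7 + 0 = 7$)
$A{\left(W,P \right)} = i \sqrt{842}$ ($A{\left(W,P \right)} = \sqrt{7 - 849} = \sqrt{-842} = i \sqrt{842}$)
$A{\left(N{\left(37 \right)},1152 \right)} - 5002973 = i \sqrt{842} - 5002973 = -5002973 + i \sqrt{842}$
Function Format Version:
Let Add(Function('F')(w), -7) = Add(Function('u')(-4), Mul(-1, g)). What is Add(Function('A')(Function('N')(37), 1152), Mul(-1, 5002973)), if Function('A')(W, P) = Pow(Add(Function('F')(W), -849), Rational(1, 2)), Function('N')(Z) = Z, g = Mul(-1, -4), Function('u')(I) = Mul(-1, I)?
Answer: Add(-5002973, Mul(I, Pow(842, Rational(1, 2)))) ≈ Add(-5.0030e+6, Mul(29.017, I))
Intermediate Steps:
g = 4
Function('F')(w) = 7 (Function('F')(w) = Add(7, Add(Mul(-1, -4), Mul(-1, 4))) = Add(7, Add(4, -4)) = Add(7, 0) = 7)
Function('A')(W, P) = Mul(I, Pow(842, Rational(1, 2))) (Function('A')(W, P) = Pow(Add(7, -849), Rational(1, 2)) = Pow(-842, Rational(1, 2)) = Mul(I, Pow(842, Rational(1, 2))))
Add(Function('A')(Function('N')(37), 1152), Mul(-1, 5002973)) = Add(Mul(I, Pow(842, Rational(1, 2))), Mul(-1, 5002973)) = Add(Mul(I, Pow(842, Rational(1, 2))), -5002973) = Add(-5002973, Mul(I, Pow(842, Rational(1, 2))))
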